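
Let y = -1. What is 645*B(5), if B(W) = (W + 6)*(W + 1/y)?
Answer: 28380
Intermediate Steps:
B(W) = (-1 + W)*(6 + W) (B(W) = (W + 6)*(W + 1/(-1)) = (6 + W)*(W - 1) = (6 + W)*(-1 + W) = (-1 + W)*(6 + W))
645*B(5) = 645*(-6 - 1*5 + 5*(6 + 5)) = 645*(-6 - 5 + 5*11) = 645*(-6 - 5 + 55) = 645*44 = 28380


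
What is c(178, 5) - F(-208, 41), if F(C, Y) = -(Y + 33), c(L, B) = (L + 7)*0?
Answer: 74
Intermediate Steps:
c(L, B) = 0 (c(L, B) = (7 + L)*0 = 0)
F(C, Y) = -33 - Y (F(C, Y) = -(33 + Y) = -33 - Y)
c(178, 5) - F(-208, 41) = 0 - (-33 - 1*41) = 0 - (-33 - 41) = 0 - 1*(-74) = 0 + 74 = 74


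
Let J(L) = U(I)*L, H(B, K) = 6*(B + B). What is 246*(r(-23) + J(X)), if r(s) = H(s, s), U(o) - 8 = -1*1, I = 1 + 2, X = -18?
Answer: -98892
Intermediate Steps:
H(B, K) = 12*B (H(B, K) = 6*(2*B) = 12*B)
I = 3
U(o) = 7 (U(o) = 8 - 1*1 = 8 - 1 = 7)
r(s) = 12*s
J(L) = 7*L
246*(r(-23) + J(X)) = 246*(12*(-23) + 7*(-18)) = 246*(-276 - 126) = 246*(-402) = -98892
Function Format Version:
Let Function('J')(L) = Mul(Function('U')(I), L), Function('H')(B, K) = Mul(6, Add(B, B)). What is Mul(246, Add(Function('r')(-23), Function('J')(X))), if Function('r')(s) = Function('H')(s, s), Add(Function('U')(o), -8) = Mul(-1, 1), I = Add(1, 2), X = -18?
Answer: -98892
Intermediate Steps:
Function('H')(B, K) = Mul(12, B) (Function('H')(B, K) = Mul(6, Mul(2, B)) = Mul(12, B))
I = 3
Function('U')(o) = 7 (Function('U')(o) = Add(8, Mul(-1, 1)) = Add(8, -1) = 7)
Function('r')(s) = Mul(12, s)
Function('J')(L) = Mul(7, L)
Mul(246, Add(Function('r')(-23), Function('J')(X))) = Mul(246, Add(Mul(12, -23), Mul(7, -18))) = Mul(246, Add(-276, -126)) = Mul(246, -402) = -98892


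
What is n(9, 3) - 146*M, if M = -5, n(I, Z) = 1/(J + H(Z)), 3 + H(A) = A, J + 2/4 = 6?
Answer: 8032/11 ≈ 730.18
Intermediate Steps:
J = 11/2 (J = -½ + 6 = 11/2 ≈ 5.5000)
H(A) = -3 + A
n(I, Z) = 1/(5/2 + Z) (n(I, Z) = 1/(11/2 + (-3 + Z)) = 1/(5/2 + Z))
n(9, 3) - 146*M = 2/(5 + 2*3) - 146*(-5) = 2/(5 + 6) + 730 = 2/11 + 730 = 8032/11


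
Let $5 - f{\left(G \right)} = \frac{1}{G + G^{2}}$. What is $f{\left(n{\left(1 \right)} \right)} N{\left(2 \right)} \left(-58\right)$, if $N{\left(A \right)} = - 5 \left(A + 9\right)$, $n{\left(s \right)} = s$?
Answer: $14355$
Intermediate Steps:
$N{\left(A \right)} = -45 - 5 A$ ($N{\left(A \right)} = - 5 \left(9 + A\right) = -45 - 5 A$)
$f{\left(G \right)} = 5 - \frac{1}{G + G^{2}}$
$f{\left(n{\left(1 \right)} \right)} N{\left(2 \right)} \left(-58\right) = \frac{-1 + 5 \cdot 1 + 5 \cdot 1^{2}}{1 \left(1 + 1\right)} \left(-45 - 10\right) \left(-58\right) = 1 \cdot \frac{1}{2} \left(-1 + 5 + 5 \cdot 1\right) \left(-45 - 10\right) \left(-58\right) = 1 \cdot \frac{1}{2} \left(-1 + 5 + 5\right) \left(-55\right) \left(-58\right) = 1 \cdot \frac{1}{2} \cdot 9 \left(-55\right) \left(-58\right) = \frac{9}{2} \left(-55\right) \left(-58\right) = \left(- \frac{495}{2}\right) \left(-58\right) = 14355$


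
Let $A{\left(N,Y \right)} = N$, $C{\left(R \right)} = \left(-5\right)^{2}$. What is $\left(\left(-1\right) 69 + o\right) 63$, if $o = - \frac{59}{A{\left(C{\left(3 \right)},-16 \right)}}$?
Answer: $- \frac{112392}{25} \approx -4495.7$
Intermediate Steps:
$C{\left(R \right)} = 25$
$o = - \frac{59}{25} \approx -2.36$
$\left(\left(-1\right) 69 + o\right) 63 = \left(\left(-1\right) 69 - \frac{59}{25}\right) 63 = \left(-69 - \frac{59}{25}\right) 63 = \left(- \frac{1784}{25}\right) 63 = - \frac{112392}{25}$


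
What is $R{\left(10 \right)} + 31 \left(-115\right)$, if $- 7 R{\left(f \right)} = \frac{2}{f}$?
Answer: $- \frac{124776}{35} \approx -3565.0$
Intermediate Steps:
$R{\left(f \right)} = - \frac{2}{7 f}$ ($R{\left(f \right)} = - \frac{2 \frac{1}{f}}{7} = - \frac{2}{7 f}$)
$R{\left(10 \right)} + 31 \left(-115\right) = - \frac{2}{7 \cdot 10} + 31 \left(-115\right) = \left(- \frac{2}{7}\right) \frac{1}{10} - 3565 = - \frac{1}{35} - 3565 = - \frac{124776}{35}$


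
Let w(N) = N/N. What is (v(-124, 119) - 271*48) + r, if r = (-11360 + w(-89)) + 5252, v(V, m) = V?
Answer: -19239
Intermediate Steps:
w(N) = 1
r = -6107 (r = (-11360 + 1) + 5252 = -11359 + 5252 = -6107)
(v(-124, 119) - 271*48) + r = (-124 - 271*48) - 6107 = (-124 - 13008) - 6107 = -13132 - 6107 = -19239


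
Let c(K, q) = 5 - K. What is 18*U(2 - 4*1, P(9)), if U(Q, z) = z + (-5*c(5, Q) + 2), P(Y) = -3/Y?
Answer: 30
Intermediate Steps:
U(Q, z) = 2 + z (U(Q, z) = z + (-5*(5 - 1*5) + 2) = z + (-5*(5 - 5) + 2) = z + (-5*0 + 2) = z + (0 + 2) = z + 2 = 2 + z)
18*U(2 - 4*1, P(9)) = 18*(2 - 3/9) = 18*(2 - 3*⅑) = 18*(2 - ⅓) = 18*(5/3) = 30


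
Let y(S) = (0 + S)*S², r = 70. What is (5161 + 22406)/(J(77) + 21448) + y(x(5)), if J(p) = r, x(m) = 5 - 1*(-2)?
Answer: 7408241/21518 ≈ 344.28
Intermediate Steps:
x(m) = 7 (x(m) = 5 + 2 = 7)
J(p) = 70
y(S) = S³ (y(S) = S*S² = S³)
(5161 + 22406)/(J(77) + 21448) + y(x(5)) = (5161 + 22406)/(70 + 21448) + 7³ = 27567/21518 + 343 = 7408241/21518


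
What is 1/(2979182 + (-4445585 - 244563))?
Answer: -1/1710966 ≈ -5.8446e-7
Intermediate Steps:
1/(2979182 + (-4445585 - 244563)) = 1/(2979182 - 4690148) = 1/(-1710966) = -1/1710966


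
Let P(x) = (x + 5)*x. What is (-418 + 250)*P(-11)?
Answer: -11088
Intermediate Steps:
P(x) = x*(5 + x) (P(x) = (5 + x)*x = x*(5 + x))
(-418 + 250)*P(-11) = (-418 + 250)*(-11*(5 - 11)) = -(-1848)*(-6) = -168*66 = -11088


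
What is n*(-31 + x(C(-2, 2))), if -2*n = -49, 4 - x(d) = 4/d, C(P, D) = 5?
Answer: -6811/10 ≈ -681.10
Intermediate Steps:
x(d) = 4 - 4/d
n = 49/2 (n = -1/2*(-49) = 49/2 ≈ 24.500)
n*(-31 + x(C(-2, 2))) = 49*(-31 + (4 - 4/5))/2 = 49*(-31 + 16/5)/2 = (49/2)*(-139/5) = -6811/10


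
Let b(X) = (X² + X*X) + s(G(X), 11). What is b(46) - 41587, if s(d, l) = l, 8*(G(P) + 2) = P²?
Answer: -37344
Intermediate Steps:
G(P) = -2 + P²/8
b(X) = 11 + 2*X² (b(X) = (X² + X*X) + 11 = (X² + X²) + 11 = 2*X² + 11 = 11 + 2*X²)
b(46) - 41587 = (11 + 2*46²) - 41587 = (11 + 2*2116) - 41587 = (11 + 4232) - 41587 = 4243 - 41587 = -37344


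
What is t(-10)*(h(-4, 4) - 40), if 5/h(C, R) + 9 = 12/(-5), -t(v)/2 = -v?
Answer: 46100/57 ≈ 808.77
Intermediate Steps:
t(v) = 2*v (t(v) = -(-2)*v = 2*v)
h(C, R) = -25/57 (h(C, R) = 5/(-9 + 12/(-5)) = 5/(-9 + 12*(-1/5)) = 5/(-9 - 12/5) = 5/(-57/5) = 5*(-5/57) = -25/57)
t(-10)*(h(-4, 4) - 40) = (2*(-10))*(-25/57 - 40) = -20*(-2305/57) = 46100/57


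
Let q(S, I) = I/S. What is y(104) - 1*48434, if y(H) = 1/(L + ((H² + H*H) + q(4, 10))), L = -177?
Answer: -2078545108/42915 ≈ -48434.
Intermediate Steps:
y(H) = 1/(-349/2 + 2*H²) (y(H) = 1/(-177 + ((H² + H*H) + 10/4)) = 1/(-177 + ((H² + H²) + 10*(¼))) = 1/(-177 + (2*H² + 5/2)) = 1/(-177 + (5/2 + 2*H²)) = 1/(-349/2 + 2*H²))
y(104) - 1*48434 = 2/(-349 + 4*104²) - 1*48434 = 2/(-349 + 4*10816) - 48434 = 2/(-349 + 43264) - 48434 = 2/42915 - 48434 = -2078545108/42915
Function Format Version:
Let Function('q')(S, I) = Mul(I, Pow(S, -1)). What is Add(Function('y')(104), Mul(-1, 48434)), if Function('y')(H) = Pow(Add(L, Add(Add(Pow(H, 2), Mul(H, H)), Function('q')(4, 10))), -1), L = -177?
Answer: Rational(-2078545108, 42915) ≈ -48434.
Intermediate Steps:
Function('y')(H) = Pow(Add(Rational(-349, 2), Mul(2, Pow(H, 2))), -1) (Function('y')(H) = Pow(Add(-177, Add(Add(Pow(H, 2), Mul(H, H)), Mul(10, Pow(4, -1)))), -1) = Pow(Add(-177, Add(Add(Pow(H, 2), Pow(H, 2)), Mul(10, Rational(1, 4)))), -1) = Pow(Add(-177, Add(Mul(2, Pow(H, 2)), Rational(5, 2))), -1) = Pow(Add(-177, Add(Rational(5, 2), Mul(2, Pow(H, 2)))), -1) = Pow(Add(Rational(-349, 2), Mul(2, Pow(H, 2))), -1))
Add(Function('y')(104), Mul(-1, 48434)) = Add(Mul(2, Pow(Add(-349, Mul(4, Pow(104, 2))), -1)), Mul(-1, 48434)) = Add(Mul(2, Pow(Add(-349, Mul(4, 10816)), -1)), -48434) = Add(Mul(2, Pow(Add(-349, 43264), -1)), -48434) = Add(Mul(2, Pow(42915, -1)), -48434) = Add(Mul(2, Rational(1, 42915)), -48434) = Add(Rational(2, 42915), -48434) = Rational(-2078545108, 42915)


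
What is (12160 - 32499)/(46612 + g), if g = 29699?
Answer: -20339/76311 ≈ -0.26653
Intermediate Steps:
(12160 - 32499)/(46612 + g) = (12160 - 32499)/(46612 + 29699) = -20339/76311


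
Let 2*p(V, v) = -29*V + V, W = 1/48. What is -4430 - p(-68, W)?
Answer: -5382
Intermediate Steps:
W = 1/48 ≈ 0.020833
p(V, v) = -14*V (p(V, v) = (-29*V + V)/2 = (-28*V)/2 = -14*V)
-4430 - p(-68, W) = -4430 - (-14)*(-68) = -4430 - 1*952 = -4430 - 952 = -5382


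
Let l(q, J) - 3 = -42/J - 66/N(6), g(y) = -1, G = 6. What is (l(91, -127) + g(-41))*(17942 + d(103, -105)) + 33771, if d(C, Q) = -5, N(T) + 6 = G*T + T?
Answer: 10843875/254 ≈ 42692.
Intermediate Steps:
N(T) = -6 + 7*T (N(T) = -6 + (6*T + T) = -6 + 7*T)
l(q, J) = 7/6 - 42/J (l(q, J) = 3 + (-42/J - 66/(-6 + 7*6)) = 3 + (-42/J - 66/(-6 + 42)) = 3 + (-42/J - 66/36) = 3 + (-42/J - 66*1/36) = 3 + (-42/J - 11/6) = 3 + (-11/6 - 42/J) = 7/6 - 42/J)
(l(91, -127) + g(-41))*(17942 + d(103, -105)) + 33771 = ((7/6 - 42/(-127)) - 1)*(17942 - 5) + 33771 = ((7/6 - 42*(-1/127)) - 1)*17937 + 33771 = ((7/6 + 42/127) - 1)*17937 + 33771 = (1141/762 - 1)*17937 + 33771 = (379/762)*17937 + 33771 = 2266041/254 + 33771 = 10843875/254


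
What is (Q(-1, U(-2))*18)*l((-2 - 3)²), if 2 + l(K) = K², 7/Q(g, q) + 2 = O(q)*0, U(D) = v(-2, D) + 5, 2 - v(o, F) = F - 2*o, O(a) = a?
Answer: -39249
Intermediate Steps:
v(o, F) = 2 - F + 2*o (v(o, F) = 2 - (F - 2*o) = 2 + (-F + 2*o) = 2 - F + 2*o)
U(D) = 3 - D (U(D) = (2 - D + 2*(-2)) + 5 = (2 - D - 4) + 5 = (-2 - D) + 5 = 3 - D)
Q(g, q) = -7/2 (Q(g, q) = 7/(-2 + q*0) = 7/(-2 + 0) = 7/(-2) = 7*(-½) = -7/2)
l(K) = -2 + K²
(Q(-1, U(-2))*18)*l((-2 - 3)²) = (-7/2*18)*(-2 + ((-2 - 3)²)²) = -63*(-2 + ((-5)²)²) = -63*(-2 + 25²) = -63*(-2 + 625) = -63*623 = -39249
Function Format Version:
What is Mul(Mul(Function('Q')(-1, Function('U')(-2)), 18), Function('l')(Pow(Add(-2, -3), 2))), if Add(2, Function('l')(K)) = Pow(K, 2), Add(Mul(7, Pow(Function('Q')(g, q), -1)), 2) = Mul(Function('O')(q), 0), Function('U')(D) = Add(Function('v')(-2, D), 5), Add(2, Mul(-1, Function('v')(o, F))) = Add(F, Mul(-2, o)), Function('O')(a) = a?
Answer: -39249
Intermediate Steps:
Function('v')(o, F) = Add(2, Mul(-1, F), Mul(2, o)) (Function('v')(o, F) = Add(2, Mul(-1, Add(F, Mul(-2, o)))) = Add(2, Add(Mul(-1, F), Mul(2, o))) = Add(2, Mul(-1, F), Mul(2, o)))
Function('U')(D) = Add(3, Mul(-1, D)) (Function('U')(D) = Add(Add(2, Mul(-1, D), Mul(2, -2)), 5) = Add(Add(2, Mul(-1, D), -4), 5) = Add(Add(-2, Mul(-1, D)), 5) = Add(3, Mul(-1, D)))
Function('Q')(g, q) = Rational(-7, 2) (Function('Q')(g, q) = Mul(7, Pow(Add(-2, Mul(q, 0)), -1)) = Mul(7, Pow(Add(-2, 0), -1)) = Mul(7, Pow(-2, -1)) = Mul(7, Rational(-1, 2)) = Rational(-7, 2))
Function('l')(K) = Add(-2, Pow(K, 2))
Mul(Mul(Function('Q')(-1, Function('U')(-2)), 18), Function('l')(Pow(Add(-2, -3), 2))) = Mul(Mul(Rational(-7, 2), 18), Add(-2, Pow(Pow(Add(-2, -3), 2), 2))) = Mul(-63, Add(-2, Pow(Pow(-5, 2), 2))) = Mul(-63, Add(-2, Pow(25, 2))) = Mul(-63, Add(-2, 625)) = Mul(-63, 623) = -39249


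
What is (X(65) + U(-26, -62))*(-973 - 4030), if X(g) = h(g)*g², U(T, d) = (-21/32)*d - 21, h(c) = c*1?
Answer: -21984757945/16 ≈ -1.3740e+9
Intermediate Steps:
h(c) = c
U(T, d) = -21 - 21*d/32 (U(T, d) = (-21*1/32)*d - 21 = -21*d/32 - 21 = -21 - 21*d/32)
X(g) = g³ (X(g) = g*g² = g³)
(X(65) + U(-26, -62))*(-973 - 4030) = (65³ + (-21 - 21/32*(-62)))*(-973 - 4030) = (274625 + (-21 + 651/16))*(-5003) = (274625 + 315/16)*(-5003) = (4394315/16)*(-5003) = -21984757945/16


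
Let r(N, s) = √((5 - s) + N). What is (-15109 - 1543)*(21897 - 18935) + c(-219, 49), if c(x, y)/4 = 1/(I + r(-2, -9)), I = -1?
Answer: -542555460/11 + 8*√3/11 ≈ -4.9323e+7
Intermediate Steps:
r(N, s) = √(5 + N - s)
c(x, y) = 4/(-1 + 2*√3) (c(x, y) = 4/(-1 + √(5 - 2 - 1*(-9))) = 4/(-1 + √(5 - 2 + 9)) = 4/(-1 + √12) = 4/(-1 + 2*√3))
(-15109 - 1543)*(21897 - 18935) + c(-219, 49) = (-15109 - 1543)*(21897 - 18935) + (4/11 + 8*√3/11) = -16652*2962 + (4/11 + 8*√3/11) = -49323224 + (4/11 + 8*√3/11) = -542555460/11 + 8*√3/11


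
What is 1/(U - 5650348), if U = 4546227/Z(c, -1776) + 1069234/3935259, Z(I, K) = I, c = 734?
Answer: -2888480106/16303026424441339 ≈ -1.7717e-7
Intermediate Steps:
U = 17891365535549/2888480106 (U = 4546227/734 + 1069234/3935259 = 17891365535549/2888480106 ≈ 6194.0)
1/(U - 5650348) = 1/(17891365535549/2888480106 - 5650348) = 1/(-16303026424441339/2888480106) = -2888480106/16303026424441339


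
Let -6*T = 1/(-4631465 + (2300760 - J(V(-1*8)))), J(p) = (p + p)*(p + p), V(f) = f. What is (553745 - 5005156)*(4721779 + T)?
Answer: -293960927269166725865/13985766 ≈ -2.1019e+13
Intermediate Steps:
J(p) = 4*p**2 (J(p) = (2*p)*(2*p) = 4*p**2)
T = 1/13985766 (T = -1/(6*(-4631465 + (2300760 - 4*(-1*8)**2))) = -1/(6*(-4631465 + (2300760 - 4*(-8)**2))) = -1/(6*(-4631465 + (2300760 - 4*64))) = -1/(6*(-4631465 + (2300760 - 1*256))) = -1/(6*(-4631465 + (2300760 - 256))) = -1/(6*(-4631465 + 2300504)) = -1/6/(-2330961) = -1/6*(-1/2330961) = 1/13985766 ≈ 7.1501e-8)
(553745 - 5005156)*(4721779 + T) = (553745 - 5005156)*(4721779 + 1/13985766) = -4451411*66037696197715/13985766 = -293960927269166725865/13985766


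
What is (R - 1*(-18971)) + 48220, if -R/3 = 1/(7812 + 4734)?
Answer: 280992761/4182 ≈ 67191.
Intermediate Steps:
R = -1/4182 (R = -3/(7812 + 4734) = -3/12546 = -3*1/12546 = -1/4182 ≈ -0.00023912)
(R - 1*(-18971)) + 48220 = (-1/4182 - 1*(-18971)) + 48220 = (-1/4182 + 18971) + 48220 = 79336721/4182 + 48220 = 280992761/4182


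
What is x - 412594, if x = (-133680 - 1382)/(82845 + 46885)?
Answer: -26762977341/64865 ≈ -4.1260e+5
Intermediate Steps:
x = -67531/64865 (x = -135062/129730 = -135062*1/129730 = -67531/64865 ≈ -1.0411)
x - 412594 = -67531/64865 - 412594 = -26762977341/64865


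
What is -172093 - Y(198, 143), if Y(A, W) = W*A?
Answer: -200407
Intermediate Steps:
Y(A, W) = A*W
-172093 - Y(198, 143) = -172093 - 198*143 = -172093 - 1*28314 = -172093 - 28314 = -200407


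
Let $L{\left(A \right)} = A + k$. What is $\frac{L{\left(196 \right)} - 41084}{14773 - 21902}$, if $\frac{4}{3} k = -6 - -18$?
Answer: $\frac{40879}{7129} \approx 5.7342$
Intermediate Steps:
$k = 9$ ($k = \frac{3 \left(-6 - -18\right)}{4} = \frac{3 \left(-6 + 18\right)}{4} = \frac{3}{4} \cdot 12 = 9$)
$L{\left(A \right)} = 9 + A$ ($L{\left(A \right)} = A + 9 = 9 + A$)
$\frac{L{\left(196 \right)} - 41084}{14773 - 21902} = \frac{\left(9 + 196\right) - 41084}{14773 - 21902} = \frac{205 - 41084}{-7129} = \left(-40879\right) \left(- \frac{1}{7129}\right) = \frac{40879}{7129}$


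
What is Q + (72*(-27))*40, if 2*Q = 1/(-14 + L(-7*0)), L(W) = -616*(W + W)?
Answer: -2177281/28 ≈ -77760.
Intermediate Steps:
L(W) = -1232*W
Q = -1/28 (Q = 1/(2*(-14 - (-8624)*0)) = 1/(2*(-14 - 1232*0)) = 1/(2*(-14 + 0)) = (½)/(-14) = (½)*(-1/14) = -1/28 ≈ -0.035714)
Q + (72*(-27))*40 = -1/28 + (72*(-27))*40 = -1/28 - 1944*40 = -1/28 - 77760 = -2177281/28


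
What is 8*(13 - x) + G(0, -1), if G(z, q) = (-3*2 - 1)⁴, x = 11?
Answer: 2417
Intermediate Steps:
G(z, q) = 2401 (G(z, q) = (-6 - 1)⁴ = (-7)⁴ = 2401)
8*(13 - x) + G(0, -1) = 8*(13 - 1*11) + 2401 = 8*(13 - 11) + 2401 = 8*2 + 2401 = 16 + 2401 = 2417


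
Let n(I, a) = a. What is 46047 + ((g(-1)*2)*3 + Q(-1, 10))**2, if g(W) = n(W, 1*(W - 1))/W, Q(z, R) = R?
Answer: 46531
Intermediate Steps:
g(W) = (-1 + W)/W (g(W) = (1*(W - 1))/W = (1*(-1 + W))/W = (-1 + W)/W)
46047 + ((g(-1)*2)*3 + Q(-1, 10))**2 = 46047 + ((((-1 - 1)/(-1))*2)*3 + 10)**2 = 46047 + ((-1*(-2)*2)*3 + 10)**2 = 46047 + ((2*2)*3 + 10)**2 = 46047 + (4*3 + 10)**2 = 46047 + (12 + 10)**2 = 46047 + 22**2 = 46047 + 484 = 46531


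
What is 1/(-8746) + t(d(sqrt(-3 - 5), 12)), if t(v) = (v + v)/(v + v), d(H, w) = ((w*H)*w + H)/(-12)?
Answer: 8745/8746 ≈ 0.99989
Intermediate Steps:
d(H, w) = -H/12 - H*w**2/12 (d(H, w) = ((H*w)*w + H)*(-1/12) = (H*w**2 + H)*(-1/12) = (H + H*w**2)*(-1/12) = -H/12 - H*w**2/12)
t(v) = 1 (t(v) = (2*v)/((2*v)) = (2*v)*(1/(2*v)) = 1)
1/(-8746) + t(d(sqrt(-3 - 5), 12)) = 1/(-8746) + 1 = -1/8746 + 1 = 8745/8746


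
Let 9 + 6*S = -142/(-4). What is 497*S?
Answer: 26341/12 ≈ 2195.1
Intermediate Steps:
S = 53/12 (S = -3/2 + (-142/(-4))/6 = -3/2 + (-142*(-¼))/6 = -3/2 + (⅙)*(71/2) = -3/2 + 71/12 = 53/12 ≈ 4.4167)
497*S = 497*(53/12) = 26341/12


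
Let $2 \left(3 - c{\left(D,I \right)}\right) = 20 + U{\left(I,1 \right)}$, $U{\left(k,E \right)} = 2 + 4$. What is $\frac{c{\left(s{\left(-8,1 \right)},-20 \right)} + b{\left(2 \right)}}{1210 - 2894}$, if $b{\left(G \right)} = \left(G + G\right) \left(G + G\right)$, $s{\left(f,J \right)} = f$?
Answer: $- \frac{3}{842} \approx -0.0035629$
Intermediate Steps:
$U{\left(k,E \right)} = 6$
$c{\left(D,I \right)} = -10$ ($c{\left(D,I \right)} = 3 - \frac{20 + 6}{2} = 3 - 13 = -10$)
$b{\left(G \right)} = 4 G^{2}$ ($b{\left(G \right)} = 2 G 2 G = 4 G^{2}$)
$\frac{c{\left(s{\left(-8,1 \right)},-20 \right)} + b{\left(2 \right)}}{1210 - 2894} = \frac{-10 + 4 \cdot 2^{2}}{1210 - 2894} = \frac{-10 + 4 \cdot 4}{-1684} = \left(-10 + 16\right) \left(- \frac{1}{1684}\right) = 6 \left(- \frac{1}{1684}\right) = - \frac{3}{842}$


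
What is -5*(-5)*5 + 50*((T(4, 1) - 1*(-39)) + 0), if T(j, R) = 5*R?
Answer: 2325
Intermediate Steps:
-5*(-5)*5 + 50*((T(4, 1) - 1*(-39)) + 0) = -5*(-5)*5 + 50*((5*1 - 1*(-39)) + 0) = 25*5 + 50*((5 + 39) + 0) = 125 + 50*(44 + 0) = 125 + 50*44 = 125 + 2200 = 2325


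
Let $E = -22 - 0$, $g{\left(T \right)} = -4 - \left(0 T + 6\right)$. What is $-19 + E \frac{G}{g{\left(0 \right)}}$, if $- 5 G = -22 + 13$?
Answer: $- \frac{376}{25} \approx -15.04$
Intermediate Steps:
$G = \frac{9}{5}$ ($G = - \frac{-22 + 13}{5} = \left(- \frac{1}{5}\right) \left(-9\right) = \frac{9}{5} \approx 1.8$)
$g{\left(T \right)} = -10$ ($g{\left(T \right)} = -4 - \left(0 + 6\right) = -4 - 6 = -10$)
$E = -22$ ($E = -22 + 0 = -22$)
$-19 + E \frac{G}{g{\left(0 \right)}} = -19 - 22 \frac{9}{5 \left(-10\right)} = -19 - 22 \cdot \frac{9}{5} \left(- \frac{1}{10}\right) = -19 - - \frac{99}{25} = -19 + \frac{99}{25} = - \frac{376}{25}$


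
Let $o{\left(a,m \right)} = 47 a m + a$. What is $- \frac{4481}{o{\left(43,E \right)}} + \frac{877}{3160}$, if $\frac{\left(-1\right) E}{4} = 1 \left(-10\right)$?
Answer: $\frac{56774431}{255590280} \approx 0.22213$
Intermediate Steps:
$E = 40$ ($E = - 4 \cdot 1 \left(-10\right) = \left(-4\right) \left(-10\right) = 40$)
$o{\left(a,m \right)} = a + 47 a m$ ($o{\left(a,m \right)} = 47 a m + a = a + 47 a m$)
$- \frac{4481}{o{\left(43,E \right)}} + \frac{877}{3160} = - \frac{4481}{43 \left(1 + 47 \cdot 40\right)} + \frac{877}{3160} = - \frac{4481}{43 \left(1 + 1880\right)} + 877 \cdot \frac{1}{3160} = - \frac{4481}{43 \cdot 1881} + \frac{877}{3160} = - \frac{4481}{80883} + \frac{877}{3160} = \frac{56774431}{255590280}$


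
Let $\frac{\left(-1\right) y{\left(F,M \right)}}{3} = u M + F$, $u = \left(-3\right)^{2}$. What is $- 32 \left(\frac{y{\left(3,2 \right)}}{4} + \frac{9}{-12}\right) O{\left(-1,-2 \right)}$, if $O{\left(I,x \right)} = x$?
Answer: $-1056$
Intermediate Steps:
$u = 9$
$y{\left(F,M \right)} = - 27 M - 3 F$ ($y{\left(F,M \right)} = - 3 \left(9 M + F\right) = - 3 \left(F + 9 M\right) = - 27 M - 3 F$)
$- 32 \left(\frac{y{\left(3,2 \right)}}{4} + \frac{9}{-12}\right) O{\left(-1,-2 \right)} = - 32 \left(\frac{\left(-27\right) 2 - 9}{4} + \frac{9}{-12}\right) \left(-2\right) = - 32 \left(\left(-54 - 9\right) \frac{1}{4} + 9 \left(- \frac{1}{12}\right)\right) \left(-2\right) = - 32 \left(\left(-63\right) \frac{1}{4} - \frac{3}{4}\right) \left(-2\right) = - 32 \left(- \frac{63}{4} - \frac{3}{4}\right) \left(-2\right) = \left(-32\right) \left(- \frac{33}{2}\right) \left(-2\right) = 528 \left(-2\right) = -1056$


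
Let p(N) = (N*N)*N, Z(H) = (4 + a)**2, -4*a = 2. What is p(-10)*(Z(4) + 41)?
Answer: -53250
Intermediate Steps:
a = -1/2 (a = -1/4*2 = -1/2 ≈ -0.50000)
Z(H) = 49/4 (Z(H) = (4 - 1/2)**2 = (7/2)**2 = 49/4)
p(N) = N**3 (p(N) = N**2*N = N**3)
p(-10)*(Z(4) + 41) = (-10)**3*(49/4 + 41) = -1000*213/4 = -53250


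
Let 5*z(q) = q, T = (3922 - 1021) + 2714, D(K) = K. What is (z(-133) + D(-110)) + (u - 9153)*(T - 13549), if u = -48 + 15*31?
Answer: 346556437/5 ≈ 6.9311e+7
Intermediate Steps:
u = 417 (u = -48 + 465 = 417)
T = 5615 (T = 2901 + 2714 = 5615)
z(q) = q/5
(z(-133) + D(-110)) + (u - 9153)*(T - 13549) = ((⅕)*(-133) - 110) + (417 - 9153)*(5615 - 13549) = (-133/5 - 110) - 8736*(-7934) = -683/5 + 69311424 = 346556437/5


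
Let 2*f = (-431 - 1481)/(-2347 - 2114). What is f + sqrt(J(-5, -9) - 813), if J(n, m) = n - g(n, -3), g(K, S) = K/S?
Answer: 956/4461 + I*sqrt(7377)/3 ≈ 0.2143 + 28.63*I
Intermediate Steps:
J(n, m) = 4*n/3 (J(n, m) = n - n/(-3) = n - n*(-1)/3 = n - (-1)*n/3 = n + n/3 = 4*n/3)
f = 956/4461 (f = ((-431 - 1481)/(-2347 - 2114))/2 = (-1912/(-4461))/2 = (-1912*(-1/4461))/2 = (1/2)*(1912/4461) = 956/4461 ≈ 0.21430)
f + sqrt(J(-5, -9) - 813) = 956/4461 + sqrt((4/3)*(-5) - 813) = 956/4461 + sqrt(-20/3 - 813) = 956/4461 + sqrt(-2459/3) = 956/4461 + I*sqrt(7377)/3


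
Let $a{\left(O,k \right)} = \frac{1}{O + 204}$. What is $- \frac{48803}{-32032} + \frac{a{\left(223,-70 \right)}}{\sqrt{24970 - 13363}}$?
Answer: $\frac{48803}{32032} + \frac{\sqrt{11607}}{4956189} \approx 1.5236$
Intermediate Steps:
$a{\left(O,k \right)} = \frac{1}{204 + O}$
$- \frac{48803}{-32032} + \frac{a{\left(223,-70 \right)}}{\sqrt{24970 - 13363}} = - \frac{48803}{-32032} + \frac{1}{\left(204 + 223\right) \sqrt{24970 - 13363}} = \left(-48803\right) \left(- \frac{1}{32032}\right) + \frac{1}{427 \sqrt{11607}} = \frac{48803}{32032} + \frac{\frac{1}{11607} \sqrt{11607}}{427} = \frac{48803}{32032} + \frac{\sqrt{11607}}{4956189}$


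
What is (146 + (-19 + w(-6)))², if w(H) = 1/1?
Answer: 16384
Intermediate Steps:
w(H) = 1
(146 + (-19 + w(-6)))² = (146 + (-19 + 1))² = (146 - 18)² = 128² = 16384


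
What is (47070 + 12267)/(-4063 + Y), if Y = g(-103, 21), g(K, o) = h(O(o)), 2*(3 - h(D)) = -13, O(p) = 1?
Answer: -118674/8107 ≈ -14.638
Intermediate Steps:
h(D) = 19/2 (h(D) = 3 - ½*(-13) = 3 + 13/2 = 19/2)
g(K, o) = 19/2
Y = 19/2 ≈ 9.5000
(47070 + 12267)/(-4063 + Y) = (47070 + 12267)/(-4063 + 19/2) = 59337/(-8107/2) = 59337*(-2/8107) = -118674/8107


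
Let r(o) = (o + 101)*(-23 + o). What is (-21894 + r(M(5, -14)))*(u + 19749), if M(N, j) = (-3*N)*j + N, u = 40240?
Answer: 2326253442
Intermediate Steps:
M(N, j) = N - 3*N*j (M(N, j) = -3*N*j + N = N - 3*N*j)
r(o) = (-23 + o)*(101 + o) (r(o) = (101 + o)*(-23 + o) = (-23 + o)*(101 + o))
(-21894 + r(M(5, -14)))*(u + 19749) = (-21894 + (-2323 + (5*(1 - 3*(-14)))² + 78*(5*(1 - 3*(-14)))))*(40240 + 19749) = (-21894 + (-2323 + (5*(1 + 42))² + 78*(5*(1 + 42))))*59989 = (-21894 + (-2323 + (5*43)² + 78*(5*43)))*59989 = (-21894 + (-2323 + 215² + 78*215))*59989 = (-21894 + (-2323 + 46225 + 16770))*59989 = (-21894 + 60672)*59989 = 38778*59989 = 2326253442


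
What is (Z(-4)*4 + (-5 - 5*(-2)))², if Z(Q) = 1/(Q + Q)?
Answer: 81/4 ≈ 20.250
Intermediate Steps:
Z(Q) = 1/(2*Q)
(Z(-4)*4 + (-5 - 5*(-2)))² = (((½)/(-4))*4 + (-5 - 5*(-2)))² = (((½)*(-¼))*4 + (-5 + 10))² = (-⅛*4 + 5)² = (-½ + 5)² = (9/2)² = 81/4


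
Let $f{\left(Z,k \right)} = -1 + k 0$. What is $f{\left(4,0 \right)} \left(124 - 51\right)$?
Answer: $-73$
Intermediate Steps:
$f{\left(Z,k \right)} = -1$ ($f{\left(Z,k \right)} = -1 + 0 = -1$)
$f{\left(4,0 \right)} \left(124 - 51\right) = - (124 - 51) = \left(-1\right) 73 = -73$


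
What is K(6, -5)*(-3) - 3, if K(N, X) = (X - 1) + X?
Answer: 30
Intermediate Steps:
K(N, X) = -1 + 2*X (K(N, X) = (-1 + X) + X = -1 + 2*X)
K(6, -5)*(-3) - 3 = (-1 + 2*(-5))*(-3) - 3 = (-1 - 10)*(-3) - 3 = -11*(-3) - 3 = 33 - 3 = 30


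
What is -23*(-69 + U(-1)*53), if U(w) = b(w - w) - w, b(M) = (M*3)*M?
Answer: 368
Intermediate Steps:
b(M) = 3*M² (b(M) = (3*M)*M = 3*M²)
U(w) = -w (U(w) = 3*(w - w)² - w = 3*0² - w = 3*0 - w = 0 - w = -w)
-23*(-69 + U(-1)*53) = -23*(-69 - 1*(-1)*53) = -23*(-69 + 1*53) = -23*(-69 + 53) = -23*(-16) = 368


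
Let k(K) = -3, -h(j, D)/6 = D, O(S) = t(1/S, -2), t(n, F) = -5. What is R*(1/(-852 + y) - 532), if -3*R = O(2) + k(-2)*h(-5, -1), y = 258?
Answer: -7268207/1782 ≈ -4078.7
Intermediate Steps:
O(S) = -5
h(j, D) = -6*D
R = 23/3 (R = -(-5 - (-18)*(-1))/3 = -(-5 - 3*6)/3 = -(-5 - 18)/3 = -⅓*(-23) = 23/3 ≈ 7.6667)
R*(1/(-852 + y) - 532) = 23*(1/(-852 + 258) - 532)/3 = 23*(1/(-594) - 532)/3 = 23*(-1/594 - 532)/3 = (23/3)*(-316009/594) = -7268207/1782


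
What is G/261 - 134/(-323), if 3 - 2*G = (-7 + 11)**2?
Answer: 65749/168606 ≈ 0.38996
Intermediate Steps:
G = -13/2 (G = 3/2 - (-7 + 11)**2/2 = 3/2 - 1/2*4**2 = 3/2 - 1/2*16 = 3/2 - 8 = -13/2 ≈ -6.5000)
G/261 - 134/(-323) = -13/2/261 - 134/(-323) = -13/2*1/261 - 134*(-1/323) = -13/522 + 134/323 = 65749/168606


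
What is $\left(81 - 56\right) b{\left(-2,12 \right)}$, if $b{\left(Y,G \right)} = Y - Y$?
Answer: $0$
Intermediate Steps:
$b{\left(Y,G \right)} = 0$
$\left(81 - 56\right) b{\left(-2,12 \right)} = \left(81 - 56\right) 0 = 25 \cdot 0 = 0$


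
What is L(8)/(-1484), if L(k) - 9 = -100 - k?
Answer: 99/1484 ≈ 0.066712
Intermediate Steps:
L(k) = -91 - k (L(k) = 9 + (-100 - k) = -91 - k)
L(8)/(-1484) = (-91 - 1*8)/(-1484) = (-91 - 8)*(-1/1484) = -99*(-1/1484) = 99/1484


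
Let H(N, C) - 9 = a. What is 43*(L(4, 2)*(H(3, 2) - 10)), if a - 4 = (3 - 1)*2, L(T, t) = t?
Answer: 602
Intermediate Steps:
a = 8 (a = 4 + (3 - 1)*2 = 4 + 2*2 = 4 + 4 = 8)
H(N, C) = 17 (H(N, C) = 9 + 8 = 17)
43*(L(4, 2)*(H(3, 2) - 10)) = 43*(2*(17 - 10)) = 43*(2*7) = 43*14 = 602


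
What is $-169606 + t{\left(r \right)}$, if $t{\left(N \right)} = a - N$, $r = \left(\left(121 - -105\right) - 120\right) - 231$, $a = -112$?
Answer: $-169593$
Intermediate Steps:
$r = -125$ ($r = \left(\left(121 + 105\right) - 120\right) - 231 = \left(226 - 120\right) - 231 = 106 - 231 = -125$)
$t{\left(N \right)} = -112 - N$
$-169606 + t{\left(r \right)} = -169606 - -13 = -169606 + \left(-112 + 125\right) = -169606 + 13 = -169593$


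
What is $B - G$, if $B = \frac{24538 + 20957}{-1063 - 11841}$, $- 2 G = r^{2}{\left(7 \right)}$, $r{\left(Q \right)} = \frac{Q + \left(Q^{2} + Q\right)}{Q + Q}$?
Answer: $\frac{42579}{6452} \approx 6.5993$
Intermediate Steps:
$r{\left(Q \right)} = \frac{Q^{2} + 2 Q}{2 Q}$ ($r{\left(Q \right)} = \frac{Q + \left(Q + Q^{2}\right)}{2 Q} = \left(Q^{2} + 2 Q\right) \frac{1}{2 Q} = \frac{Q^{2} + 2 Q}{2 Q}$)
$G = - \frac{81}{8}$ ($G = - \frac{\left(1 + \frac{1}{2} \cdot 7\right)^{2}}{2} = - \frac{\left(1 + \frac{7}{2}\right)^{2}}{2} = - \frac{\left(\frac{9}{2}\right)^{2}}{2} = \left(- \frac{1}{2}\right) \frac{81}{4} = - \frac{81}{8} \approx -10.125$)
$B = - \frac{45495}{12904}$ ($B = \frac{45495}{-12904} = 45495 \left(- \frac{1}{12904}\right) = - \frac{45495}{12904} \approx -3.5257$)
$B - G = - \frac{45495}{12904} - - \frac{81}{8} = - \frac{45495}{12904} + \frac{81}{8} = \frac{42579}{6452}$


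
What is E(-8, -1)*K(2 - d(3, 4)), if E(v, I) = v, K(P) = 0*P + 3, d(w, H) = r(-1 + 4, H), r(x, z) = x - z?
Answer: -24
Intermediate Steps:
d(w, H) = 3 - H (d(w, H) = (-1 + 4) - H = 3 - H)
K(P) = 3 (K(P) = 0 + 3 = 3)
E(-8, -1)*K(2 - d(3, 4)) = -8*3 = -24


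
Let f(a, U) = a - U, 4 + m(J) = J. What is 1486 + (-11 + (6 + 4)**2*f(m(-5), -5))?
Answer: 1075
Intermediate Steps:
m(J) = -4 + J
1486 + (-11 + (6 + 4)**2*f(m(-5), -5)) = 1486 + (-11 + (6 + 4)**2*((-4 - 5) - 1*(-5))) = 1486 + (-11 + 10**2*(-9 + 5)) = 1486 + (-11 + 100*(-4)) = 1486 + (-11 - 400) = 1486 - 411 = 1075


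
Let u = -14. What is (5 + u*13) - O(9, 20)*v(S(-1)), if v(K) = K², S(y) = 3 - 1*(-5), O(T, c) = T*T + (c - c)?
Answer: -5361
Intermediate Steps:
O(T, c) = T² (O(T, c) = T² + 0 = T²)
S(y) = 8 (S(y) = 3 + 5 = 8)
(5 + u*13) - O(9, 20)*v(S(-1)) = (5 - 14*13) - 9²*8² = (5 - 182) - 81*64 = -177 - 1*5184 = -177 - 5184 = -5361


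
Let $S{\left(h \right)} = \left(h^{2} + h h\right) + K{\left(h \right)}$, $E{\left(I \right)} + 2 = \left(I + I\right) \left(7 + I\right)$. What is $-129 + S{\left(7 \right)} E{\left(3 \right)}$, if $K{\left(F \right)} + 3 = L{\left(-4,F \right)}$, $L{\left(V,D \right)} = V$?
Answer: $5149$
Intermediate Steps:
$E{\left(I \right)} = -2 + 2 I \left(7 + I\right)$ ($E{\left(I \right)} = -2 + \left(I + I\right) \left(7 + I\right) = -2 + 2 I \left(7 + I\right)$)
$K{\left(F \right)} = -7$ ($K{\left(F \right)} = -3 - 4 = -7$)
$S{\left(h \right)} = -7 + 2 h^{2}$ ($S{\left(h \right)} = \left(h^{2} + h h\right) - 7 = \left(h^{2} + h^{2}\right) - 7 = 2 h^{2} - 7 = -7 + 2 h^{2}$)
$-129 + S{\left(7 \right)} E{\left(3 \right)} = -129 + \left(-7 + 2 \cdot 7^{2}\right) \left(-2 + 2 \cdot 3^{2} + 14 \cdot 3\right) = -129 + \left(-7 + 2 \cdot 49\right) \left(-2 + 2 \cdot 9 + 42\right) = -129 + \left(-7 + 98\right) \left(-2 + 18 + 42\right) = -129 + 91 \cdot 58 = -129 + 5278 = 5149$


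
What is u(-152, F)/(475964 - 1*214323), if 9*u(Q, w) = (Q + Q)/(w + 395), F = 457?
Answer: -76/501565797 ≈ -1.5153e-7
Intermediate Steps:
u(Q, w) = 2*Q/(9*(395 + w)) (u(Q, w) = ((Q + Q)/(w + 395))/9 = ((2*Q)/(395 + w))/9 = (2*Q/(395 + w))/9 = 2*Q/(9*(395 + w)))
u(-152, F)/(475964 - 1*214323) = ((2/9)*(-152)/(395 + 457))/(475964 - 1*214323) = ((2/9)*(-152)/852)/(475964 - 214323) = ((2/9)*(-152)*(1/852))/261641 = -76/1917*1/261641 = -76/501565797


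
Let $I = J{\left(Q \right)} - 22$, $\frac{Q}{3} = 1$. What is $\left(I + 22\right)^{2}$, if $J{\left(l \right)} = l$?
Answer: $9$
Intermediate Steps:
$Q = 3$ ($Q = 3 \cdot 1 = 3$)
$I = -19$ ($I = 3 - 22 = -19$)
$\left(I + 22\right)^{2} = \left(-19 + 22\right)^{2} = 3^{2} = 9$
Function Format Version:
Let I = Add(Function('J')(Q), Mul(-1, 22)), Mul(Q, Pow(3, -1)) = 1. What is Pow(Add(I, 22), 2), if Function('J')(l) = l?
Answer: 9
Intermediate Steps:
Q = 3 (Q = Mul(3, 1) = 3)
I = -19 (I = Add(3, Mul(-1, 22)) = Add(3, -22) = -19)
Pow(Add(I, 22), 2) = Pow(Add(-19, 22), 2) = Pow(3, 2) = 9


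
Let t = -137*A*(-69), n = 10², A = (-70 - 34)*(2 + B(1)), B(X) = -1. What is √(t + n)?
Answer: 2*I*√245753 ≈ 991.47*I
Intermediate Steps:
A = -104 (A = (-70 - 34)*(2 - 1) = -104*1 = -104)
n = 100
t = -983112 (t = -137*(-104)*(-69) = 14248*(-69) = -983112)
√(t + n) = √(-983112 + 100) = √(-983012) = 2*I*√245753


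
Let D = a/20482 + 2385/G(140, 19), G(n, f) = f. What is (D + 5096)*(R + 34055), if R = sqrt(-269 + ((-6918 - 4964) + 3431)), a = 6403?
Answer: 74332824975/418 + 213907410*I*sqrt(545)/10241 ≈ 1.7783e+8 + 4.8762e+5*I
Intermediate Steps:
R = 4*I*sqrt(545) (R = sqrt(-269 + (-11882 + 3431)) = sqrt(-269 - 8451) = sqrt(-8720) = 4*I*sqrt(545) ≈ 93.381*I)
D = 2577433/20482 (D = 6403/20482 + 2385/19 = 6403*(1/20482) + 2385*(1/19) = 337/1078 + 2385/19 = 2577433/20482 ≈ 125.84)
(D + 5096)*(R + 34055) = (2577433/20482 + 5096)*(4*I*sqrt(545) + 34055) = 106953705*(34055 + 4*I*sqrt(545))/20482 = 74332824975/418 + 213907410*I*sqrt(545)/10241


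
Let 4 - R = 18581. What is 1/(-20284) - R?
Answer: 376815867/20284 ≈ 18577.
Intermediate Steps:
R = -18577 (R = 4 - 1*18581 = 4 - 18581 = -18577)
1/(-20284) - R = 1/(-20284) - 1*(-18577) = -1/20284 + 18577 = 376815867/20284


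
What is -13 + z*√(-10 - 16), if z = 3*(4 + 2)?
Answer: -13 + 18*I*√26 ≈ -13.0 + 91.782*I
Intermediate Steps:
z = 18 (z = 3*6 = 18)
-13 + z*√(-10 - 16) = -13 + 18*√(-10 - 16) = -13 + 18*√(-26) = -13 + 18*(I*√26) = -13 + 18*I*√26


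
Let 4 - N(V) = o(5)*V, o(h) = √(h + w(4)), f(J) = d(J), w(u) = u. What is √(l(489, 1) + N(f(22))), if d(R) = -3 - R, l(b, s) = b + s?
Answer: √569 ≈ 23.854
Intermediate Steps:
f(J) = -3 - J
o(h) = √(4 + h) (o(h) = √(h + 4) = √(4 + h))
N(V) = 4 - 3*V (N(V) = 4 - √(4 + 5)*V = 4 - √9*V = 4 - 3*V)
√(l(489, 1) + N(f(22))) = √((489 + 1) + (4 - 3*(-3 - 1*22))) = √(490 + (4 - 3*(-3 - 22))) = √(490 + (4 - 3*(-25))) = √(490 + (4 + 75)) = √(490 + 79) = √569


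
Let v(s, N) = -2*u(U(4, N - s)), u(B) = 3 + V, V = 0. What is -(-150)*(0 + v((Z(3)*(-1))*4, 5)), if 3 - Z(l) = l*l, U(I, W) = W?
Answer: -900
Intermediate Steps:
Z(l) = 3 - l**2 (Z(l) = 3 - l*l = 3 - l**2)
u(B) = 3 (u(B) = 3 + 0 = 3)
v(s, N) = -6 (v(s, N) = -2*3 = -6)
-(-150)*(0 + v((Z(3)*(-1))*4, 5)) = -(-150)*(0 - 6) = -(-150)*(-6) = -75*12 = -900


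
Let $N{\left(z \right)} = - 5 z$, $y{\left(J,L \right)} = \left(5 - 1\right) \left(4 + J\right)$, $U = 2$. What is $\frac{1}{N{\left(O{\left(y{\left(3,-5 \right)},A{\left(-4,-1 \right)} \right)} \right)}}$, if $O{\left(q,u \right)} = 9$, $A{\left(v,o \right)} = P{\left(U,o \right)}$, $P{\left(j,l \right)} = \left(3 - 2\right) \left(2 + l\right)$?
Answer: $- \frac{1}{45} \approx -0.022222$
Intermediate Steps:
$P{\left(j,l \right)} = 2 + l$ ($P{\left(j,l \right)} = 1 \left(2 + l\right) = 2 + l$)
$A{\left(v,o \right)} = 2 + o$
$y{\left(J,L \right)} = 16 + 4 J$ ($y{\left(J,L \right)} = 4 \left(4 + J\right) = 16 + 4 J$)
$\frac{1}{N{\left(O{\left(y{\left(3,-5 \right)},A{\left(-4,-1 \right)} \right)} \right)}} = \frac{1}{\left(-5\right) 9} = \frac{1}{-45} = - \frac{1}{45}$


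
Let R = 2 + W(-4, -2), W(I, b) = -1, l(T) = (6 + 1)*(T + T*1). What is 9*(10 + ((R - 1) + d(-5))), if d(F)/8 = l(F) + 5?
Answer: -4590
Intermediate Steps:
l(T) = 14*T (l(T) = 7*(T + T) = 7*(2*T) = 14*T)
d(F) = 40 + 112*F (d(F) = 8*(14*F + 5) = 8*(5 + 14*F) = 40 + 112*F)
R = 1 (R = 2 - 1 = 1)
9*(10 + ((R - 1) + d(-5))) = 9*(10 + ((1 - 1) + (40 + 112*(-5)))) = 9*(10 + (0 + (40 - 560))) = 9*(10 + (0 - 520)) = 9*(10 - 520) = 9*(-510) = -4590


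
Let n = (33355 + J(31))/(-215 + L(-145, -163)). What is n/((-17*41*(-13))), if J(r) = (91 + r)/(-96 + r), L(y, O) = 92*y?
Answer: -2167953/7983420575 ≈ -0.00027156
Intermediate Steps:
J(r) = (91 + r)/(-96 + r)
n = -2167953/881075 (n = (33355 + (91 + 31)/(-96 + 31))/(-215 + 92*(-145)) = (33355 + 122/(-65))/(-215 - 13340) = (33355 - 1/65*122)/(-13555) = (33355 - 122/65)*(-1/13555) = (2167953/65)*(-1/13555) = -2167953/881075 ≈ -2.4606)
n/((-17*41*(-13))) = -2167953/(881075*(-17*41*(-13))) = -2167953/(881075*((-697*(-13)))) = -2167953/881075/9061 = -2167953/881075*1/9061 = -2167953/7983420575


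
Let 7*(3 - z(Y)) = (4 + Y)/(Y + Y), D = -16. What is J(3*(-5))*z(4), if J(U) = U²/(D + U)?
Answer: -4500/217 ≈ -20.737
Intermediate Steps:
z(Y) = 3 - (4 + Y)/(14*Y) (z(Y) = 3 - (4 + Y)/(7*(Y + Y)) = 3 - (4 + Y)/(7*(2*Y)) = 3 - (4 + Y)*1/(2*Y)/7 = 3 - (4 + Y)/(14*Y))
J(U) = U²/(-16 + U)
J(3*(-5))*z(4) = ((3*(-5))²/(-16 + 3*(-5)))*((1/14)*(-4 + 41*4)/4) = ((-15)²/(-16 - 15))*((1/14)*(¼)*(-4 + 164)) = (225/(-31))*((1/14)*(¼)*160) = (225*(-1/31))*(20/7) = -225/31*20/7 = -4500/217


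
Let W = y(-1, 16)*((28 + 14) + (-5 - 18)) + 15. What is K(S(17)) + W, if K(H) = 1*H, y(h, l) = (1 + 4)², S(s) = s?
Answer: 507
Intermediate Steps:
y(h, l) = 25 (y(h, l) = 5² = 25)
W = 490 (W = 25*((28 + 14) + (-5 - 18)) + 15 = 25*(42 - 23) + 15 = 25*19 + 15 = 475 + 15 = 490)
K(H) = H
K(S(17)) + W = 17 + 490 = 507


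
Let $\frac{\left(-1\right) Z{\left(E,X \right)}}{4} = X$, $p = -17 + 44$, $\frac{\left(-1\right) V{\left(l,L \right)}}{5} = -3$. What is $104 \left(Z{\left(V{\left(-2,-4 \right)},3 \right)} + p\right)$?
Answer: $1560$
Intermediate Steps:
$V{\left(l,L \right)} = 15$ ($V{\left(l,L \right)} = \left(-5\right) \left(-3\right) = 15$)
$p = 27$
$Z{\left(E,X \right)} = - 4 X$
$104 \left(Z{\left(V{\left(-2,-4 \right)},3 \right)} + p\right) = 104 \left(\left(-4\right) 3 + 27\right) = 104 \left(-12 + 27\right) = 104 \cdot 15 = 1560$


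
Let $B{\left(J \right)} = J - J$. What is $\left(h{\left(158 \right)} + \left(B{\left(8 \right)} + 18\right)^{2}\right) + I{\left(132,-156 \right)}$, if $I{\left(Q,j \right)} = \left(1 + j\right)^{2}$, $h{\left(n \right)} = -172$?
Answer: $24177$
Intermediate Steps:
$B{\left(J \right)} = 0$
$\left(h{\left(158 \right)} + \left(B{\left(8 \right)} + 18\right)^{2}\right) + I{\left(132,-156 \right)} = \left(-172 + \left(0 + 18\right)^{2}\right) + \left(1 - 156\right)^{2} = \left(-172 + 18^{2}\right) + \left(-155\right)^{2} = \left(-172 + 324\right) + 24025 = 152 + 24025 = 24177$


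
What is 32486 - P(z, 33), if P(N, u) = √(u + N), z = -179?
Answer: 32486 - I*√146 ≈ 32486.0 - 12.083*I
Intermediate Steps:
P(N, u) = √(N + u)
32486 - P(z, 33) = 32486 - √(-179 + 33) = 32486 - √(-146) = 32486 - I*√146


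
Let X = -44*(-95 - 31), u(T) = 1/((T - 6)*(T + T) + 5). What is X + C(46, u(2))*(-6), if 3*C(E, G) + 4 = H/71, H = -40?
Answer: 394272/71 ≈ 5553.1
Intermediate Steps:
u(T) = 1/(5 + 2*T*(-6 + T)) (u(T) = 1/((-6 + T)*(2*T) + 5) = 1/(2*T*(-6 + T) + 5) = 1/(5 + 2*T*(-6 + T)))
C(E, G) = -108/71 (C(E, G) = -4/3 + (-40/71)/3 = -4/3 + (-40*1/71)/3 = -4/3 + (⅓)*(-40/71) = -4/3 - 40/213 = -108/71)
X = 5544 (X = -44*(-126) = 5544)
X + C(46, u(2))*(-6) = 5544 - 108/71*(-6) = 5544 + 648/71 = 394272/71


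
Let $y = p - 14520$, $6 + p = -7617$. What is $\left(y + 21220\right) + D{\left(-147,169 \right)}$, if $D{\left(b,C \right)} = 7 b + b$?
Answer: $-2099$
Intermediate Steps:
$p = -7623$ ($p = -6 - 7617 = -7623$)
$y = -22143$ ($y = -7623 - 14520 = -22143$)
$D{\left(b,C \right)} = 8 b$
$\left(y + 21220\right) + D{\left(-147,169 \right)} = \left(-22143 + 21220\right) + 8 \left(-147\right) = -923 - 1176 = -2099$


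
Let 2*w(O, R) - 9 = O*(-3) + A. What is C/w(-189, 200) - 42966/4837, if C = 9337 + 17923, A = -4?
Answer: 8540596/98813 ≈ 86.432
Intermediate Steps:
w(O, R) = 5/2 - 3*O/2 (w(O, R) = 9/2 + (O*(-3) - 4)/2 = 9/2 + (-3*O - 4)/2 = 9/2 + (-4 - 3*O)/2 = 9/2 + (-2 - 3*O/2) = 5/2 - 3*O/2)
C = 27260
C/w(-189, 200) - 42966/4837 = 27260/(5/2 - 3/2*(-189)) - 42966/4837 = 27260/(5/2 + 567/2) - 42966*1/4837 = 27260/286 - 6138/691 = 27260*(1/286) - 6138/691 = 13630/143 - 6138/691 = 8540596/98813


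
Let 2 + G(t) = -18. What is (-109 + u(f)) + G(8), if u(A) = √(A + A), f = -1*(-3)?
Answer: -129 + √6 ≈ -126.55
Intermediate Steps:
G(t) = -20 (G(t) = -2 - 18 = -20)
f = 3
u(A) = √2*√A (u(A) = √(2*A) = √2*√A)
(-109 + u(f)) + G(8) = (-109 + √2*√3) - 20 = (-109 + √6) - 20 = -129 + √6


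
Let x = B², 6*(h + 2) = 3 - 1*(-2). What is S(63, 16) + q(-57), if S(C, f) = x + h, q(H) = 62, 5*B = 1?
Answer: 9131/150 ≈ 60.873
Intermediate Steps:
B = ⅕ (B = (⅕)*1 = ⅕ ≈ 0.20000)
h = -7/6 (h = -2 + (3 - 1*(-2))/6 = -2 + (3 + 2)/6 = -2 + (⅙)*5 = -2 + ⅚ = -7/6 ≈ -1.1667)
x = 1/25 (x = (⅕)² = 1/25 ≈ 0.040000)
S(C, f) = -169/150 (S(C, f) = 1/25 - 7/6 = -169/150)
S(63, 16) + q(-57) = -169/150 + 62 = 9131/150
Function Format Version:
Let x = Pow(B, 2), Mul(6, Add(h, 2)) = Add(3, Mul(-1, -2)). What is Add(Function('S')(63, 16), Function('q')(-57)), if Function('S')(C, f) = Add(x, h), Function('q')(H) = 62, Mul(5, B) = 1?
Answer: Rational(9131, 150) ≈ 60.873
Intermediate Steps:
B = Rational(1, 5) (B = Mul(Rational(1, 5), 1) = Rational(1, 5) ≈ 0.20000)
h = Rational(-7, 6) (h = Add(-2, Mul(Rational(1, 6), Add(3, Mul(-1, -2)))) = Add(-2, Mul(Rational(1, 6), Add(3, 2))) = Add(-2, Mul(Rational(1, 6), 5)) = Add(-2, Rational(5, 6)) = Rational(-7, 6) ≈ -1.1667)
x = Rational(1, 25) (x = Pow(Rational(1, 5), 2) = Rational(1, 25) ≈ 0.040000)
Function('S')(C, f) = Rational(-169, 150) (Function('S')(C, f) = Add(Rational(1, 25), Rational(-7, 6)) = Rational(-169, 150))
Add(Function('S')(63, 16), Function('q')(-57)) = Add(Rational(-169, 150), 62) = Rational(9131, 150)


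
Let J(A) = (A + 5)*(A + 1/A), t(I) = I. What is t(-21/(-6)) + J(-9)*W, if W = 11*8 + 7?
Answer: 62383/18 ≈ 3465.7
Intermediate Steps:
W = 95 (W = 88 + 7 = 95)
J(A) = (5 + A)*(A + 1/A)
t(-21/(-6)) + J(-9)*W = -21/(-6) + (1 + (-9)**2 + 5*(-9) + 5/(-9))*95 = -21*(-1/6) + (1 + 81 - 45 + 5*(-1/9))*95 = 7/2 + (1 + 81 - 45 - 5/9)*95 = 7/2 + (328/9)*95 = 7/2 + 31160/9 = 62383/18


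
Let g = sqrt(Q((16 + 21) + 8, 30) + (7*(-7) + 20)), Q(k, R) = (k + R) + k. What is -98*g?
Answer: -98*sqrt(91) ≈ -934.86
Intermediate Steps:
Q(k, R) = R + 2*k (Q(k, R) = (R + k) + k = R + 2*k)
g = sqrt(91) (g = sqrt((30 + 2*((16 + 21) + 8)) + (7*(-7) + 20)) = sqrt((30 + 2*(37 + 8)) + (-49 + 20)) = sqrt((30 + 2*45) - 29) = sqrt((30 + 90) - 29) = sqrt(120 - 29) = sqrt(91) ≈ 9.5394)
-98*g = -98*sqrt(91)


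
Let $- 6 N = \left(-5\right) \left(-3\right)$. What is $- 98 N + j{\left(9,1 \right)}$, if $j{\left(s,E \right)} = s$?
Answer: $254$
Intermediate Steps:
$N = - \frac{5}{2}$ ($N = - \frac{\left(-5\right) \left(-3\right)}{6} = \left(- \frac{1}{6}\right) 15 = - \frac{5}{2} \approx -2.5$)
$- 98 N + j{\left(9,1 \right)} = \left(-98\right) \left(- \frac{5}{2}\right) + 9 = 245 + 9 = 254$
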